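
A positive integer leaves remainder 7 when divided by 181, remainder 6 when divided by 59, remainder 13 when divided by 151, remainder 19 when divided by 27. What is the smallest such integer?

42958909

Combine the congruences pairwise.
From n ≡ 7 (mod 181) write n = 7 + 181t. Substituting into n ≡ 6 (mod 59) gives 181t ≡ 58 (mod 59), and since 4⁻¹ ≡ 15 (mod 59), t ≡ 44. Hence n ≡ 7 + 181·44 = 7971 (mod 10679).
From n ≡ 7971 (mod 10679) write n = 7971 + 10679t. Substituting into n ≡ 13 (mod 151) gives 10679t ≡ 45 (mod 151), and since 109⁻¹ ≡ 133 (mod 151), t ≡ 96. Hence n ≡ 7971 + 10679·96 = 1033155 (mod 1612529).
From n ≡ 1033155 (mod 1612529) write n = 1033155 + 1612529t. Substituting into n ≡ 19 (mod 27) gives 1612529t ≡ 19 (mod 27), and since 8⁻¹ ≡ 17 (mod 27), t ≡ 26. Hence n ≡ 1033155 + 1612529·26 = 42958909 (mod 43538283).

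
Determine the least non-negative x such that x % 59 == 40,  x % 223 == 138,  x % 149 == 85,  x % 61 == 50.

356046

From x ≡ 40 (mod 59) write x = 40 + 59t. Substituting into x ≡ 138 (mod 223) gives 59t ≡ 98 (mod 223), and since 59⁻¹ ≡ 189 (mod 223), t ≡ 13. Hence x ≡ 40 + 59·13 = 807 (mod 13157).
From x ≡ 807 (mod 13157) write x = 807 + 13157t. Substituting into x ≡ 85 (mod 149) gives 13157t ≡ 23 (mod 149), and since 45⁻¹ ≡ 53 (mod 149), t ≡ 27. Hence x ≡ 807 + 13157·27 = 356046 (mod 1960393).
From x ≡ 356046 (mod 1960393) write x = 356046 + 1960393t. Substituting into x ≡ 50 (mod 61) gives 1960393t ≡ 0 (mod 61), and since 36⁻¹ ≡ 39 (mod 61), t ≡ 0. Hence x ≡ 356046 + 1960393·0 = 356046 (mod 119583973).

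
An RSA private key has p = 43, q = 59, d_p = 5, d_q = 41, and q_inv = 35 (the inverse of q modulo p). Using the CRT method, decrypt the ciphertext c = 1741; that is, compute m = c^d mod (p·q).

1036

m₁ = c^(d_p) mod p: c ≡ 21 (mod 43), and 21^5 mod 43 = 4.
m₂ = c^(d_q) mod q: c ≡ 30 (mod 59), and 30^41 mod 59 = 33.
h = q_inv·(m₁ − m₂) mod p = 35·(4 − 33) mod 43 = 17.
m = m₂ + h·q = 33 + 17·59 = 1036.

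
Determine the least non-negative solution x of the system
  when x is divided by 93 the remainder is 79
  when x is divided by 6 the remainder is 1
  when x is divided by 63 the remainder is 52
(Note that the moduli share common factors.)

1753

gcd(93, 6) = 3 and 3 | (1 − 79), so the pair is consistent; merging gives x ≡ 79 (mod 186), where 186 = lcm(93, 6).
gcd(186, 63) = 3 and 3 | (52 − 79), so the pair is consistent; merging gives x ≡ 1753 (mod 3906), where 3906 = lcm(186, 63).
The solution is unique modulo lcm(93, 6, 63) = 3906.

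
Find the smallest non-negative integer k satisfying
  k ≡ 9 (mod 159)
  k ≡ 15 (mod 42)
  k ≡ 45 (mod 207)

Combine the congruences pairwise.
gcd(159, 42) = 3 and 3 | (15 − 9), so the pair is consistent; merging gives k ≡ 645 (mod 2226), where 2226 = lcm(159, 42).
gcd(2226, 207) = 3 and 3 | (45 − 645), so the pair is consistent; merging gives k ≡ 62973 (mod 153594), where 153594 = lcm(2226, 207).
The solution is unique modulo lcm(159, 42, 207) = 153594.

62973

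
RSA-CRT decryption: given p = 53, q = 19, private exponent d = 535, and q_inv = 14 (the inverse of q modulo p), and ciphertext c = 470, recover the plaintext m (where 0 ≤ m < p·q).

420

d_p = d mod (p−1) = 535 mod 52 = 15; d_q = d mod (q−1) = 13.
m₁ = c^(d_p) mod p: c ≡ 46 (mod 53), and 46^15 mod 53 = 49.
m₂ = c^(d_q) mod q: c ≡ 14 (mod 19), and 14^13 mod 19 = 2.
h = q_inv·(m₁ − m₂) mod p = 14·(49 − 2) mod 53 = 22.
m = m₂ + h·q = 2 + 22·19 = 420.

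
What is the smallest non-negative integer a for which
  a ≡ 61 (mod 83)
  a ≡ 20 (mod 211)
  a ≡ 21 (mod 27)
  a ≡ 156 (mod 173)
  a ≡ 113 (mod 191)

740727336

From a ≡ 61 (mod 83) write a = 61 + 83t. Substituting into a ≡ 20 (mod 211) gives 83t ≡ 170 (mod 211), and since 83⁻¹ ≡ 150 (mod 211), t ≡ 180. Hence a ≡ 61 + 83·180 = 15001 (mod 17513).
From a ≡ 15001 (mod 17513) write a = 15001 + 17513t. Substituting into a ≡ 21 (mod 27) gives 17513t ≡ 5 (mod 27), and since 17⁻¹ ≡ 8 (mod 27), t ≡ 13. Hence a ≡ 15001 + 17513·13 = 242670 (mod 472851).
From a ≡ 242670 (mod 472851) write a = 242670 + 472851t. Substituting into a ≡ 156 (mod 173) gives 472851t ≡ 32 (mod 173), and since 42⁻¹ ≡ 103 (mod 173), t ≡ 9. Hence a ≡ 242670 + 472851·9 = 4498329 (mod 81803223).
From a ≡ 4498329 (mod 81803223) write a = 4498329 + 81803223t. Substituting into a ≡ 113 (mod 191) gives 81803223t ≡ 25 (mod 191), and since 24⁻¹ ≡ 8 (mod 191), t ≡ 9. Hence a ≡ 4498329 + 81803223·9 = 740727336 (mod 15624415593).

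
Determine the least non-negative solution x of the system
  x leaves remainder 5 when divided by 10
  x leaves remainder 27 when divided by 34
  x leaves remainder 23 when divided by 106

gcd(10, 34) = 2 and 2 | (27 − 5), so the pair is consistent; merging gives x ≡ 95 (mod 170), where 170 = lcm(10, 34).
gcd(170, 106) = 2 and 2 | (23 − 95), so the pair is consistent; merging gives x ≡ 5535 (mod 9010), where 9010 = lcm(170, 106).
The solution is unique modulo lcm(10, 34, 106) = 9010.

5535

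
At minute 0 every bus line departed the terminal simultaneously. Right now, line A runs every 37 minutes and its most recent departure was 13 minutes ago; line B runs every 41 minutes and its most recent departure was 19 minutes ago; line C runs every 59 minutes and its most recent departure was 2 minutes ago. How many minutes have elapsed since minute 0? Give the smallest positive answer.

64430

The moduli are pairwise coprime; N = 37·41·59 = 89503.
N/37 = 2419; 2419 ≡ 14 (mod 37); 14·8 ≡ 1, so inverse 8.
N/41 = 2183; 2183 ≡ 10 (mod 41); 10·37 ≡ 1, so inverse 37.
N/59 = 1517; 1517 ≡ 42 (mod 59); 42·52 ≡ 1, so inverse 52.
t ≡ 13·2419·8 + 19·2183·37 + 2·1517·52 = 1943993.
1943993 mod 89503 = 64430.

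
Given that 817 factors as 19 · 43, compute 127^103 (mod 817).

Mod 19: 127 ≡ 13; by Fermat, exponent reduces to 103 mod 18 = 13; 13^13 ≡ 15 (mod 19).
Mod 43: 127 ≡ 41; by Fermat, exponent reduces to 103 mod 42 = 19; 41^19 ≡ 11 (mod 43).
Combine by CRT: x ≡ 15 (mod 19), x ≡ 11 (mod 43) ⇒ x ≡ 699 (mod 817).

699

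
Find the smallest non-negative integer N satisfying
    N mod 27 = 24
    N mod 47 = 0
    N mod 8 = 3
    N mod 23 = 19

24675

The moduli are pairwise coprime; M = 27·47·8·23 = 233496.
M/27 = 8648; 8648 ≡ 8 (mod 27); 8·17 ≡ 1, so inverse 17.
M/47 = 4968; 4968 ≡ 33 (mod 47); 33·10 ≡ 1, so inverse 10.
M/8 = 29187; 29187 ≡ 3 (mod 8); 3·3 ≡ 1, so inverse 3.
M/23 = 10152; 10152 ≡ 9 (mod 23); 9·18 ≡ 1, so inverse 18.
N ≡ 24·8648·17 + 0·4968·10 + 3·29187·3 + 19·10152·18 = 7263051.
7263051 mod 233496 = 24675.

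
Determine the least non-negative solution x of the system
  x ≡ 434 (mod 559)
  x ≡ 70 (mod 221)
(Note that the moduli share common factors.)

7142

gcd(559, 221) = 13 and 13 | (70 − 434), so the pair is consistent; merging gives x ≡ 7142 (mod 9503), where 9503 = lcm(559, 221).
The solution is unique modulo lcm(559, 221) = 9503.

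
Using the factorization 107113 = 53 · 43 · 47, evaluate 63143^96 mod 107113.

40240

Mod 53: 63143 ≡ 20; by Fermat, exponent reduces to 96 mod 52 = 44; 20^44 ≡ 13 (mod 53).
Mod 43: 63143 ≡ 19; by Fermat, exponent reduces to 96 mod 42 = 12; 19^12 ≡ 35 (mod 43).
Mod 47: 63143 ≡ 22; by Fermat, exponent reduces to 96 mod 46 = 4; 22^4 ≡ 8 (mod 47).
Combine by CRT: x ≡ 13 (mod 53), x ≡ 35 (mod 43), x ≡ 8 (mod 47) ⇒ x ≡ 40240 (mod 107113).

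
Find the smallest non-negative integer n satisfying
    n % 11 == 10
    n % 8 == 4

76

From n ≡ 10 (mod 11) write n = 10 + 11t. Substituting into n ≡ 4 (mod 8) gives 11t ≡ 2 (mod 8), and since 3⁻¹ ≡ 3 (mod 8), t ≡ 6. Hence n ≡ 10 + 11·6 = 76 (mod 88).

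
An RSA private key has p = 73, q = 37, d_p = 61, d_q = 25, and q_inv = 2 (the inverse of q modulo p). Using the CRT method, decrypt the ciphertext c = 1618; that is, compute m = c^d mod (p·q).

m₁ = c^(d_p) mod p: c ≡ 12 (mod 73), and 12^61 mod 73 = 23.
m₂ = c^(d_q) mod q: c ≡ 27 (mod 37), and 27^25 mod 37 = 27.
h = q_inv·(m₁ − m₂) mod p = 2·(23 − 27) mod 73 = 65.
m = m₂ + h·q = 27 + 65·37 = 2432.

2432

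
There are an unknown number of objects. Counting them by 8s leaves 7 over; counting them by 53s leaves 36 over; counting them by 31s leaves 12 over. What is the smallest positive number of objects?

10583

The moduli are pairwise coprime; M = 8·53·31 = 13144.
M/8 = 1643; 1643 ≡ 3 (mod 8); 3·3 ≡ 1, so inverse 3.
M/53 = 248; 248 ≡ 36 (mod 53); 36·28 ≡ 1, so inverse 28.
M/31 = 424; 424 ≡ 21 (mod 31); 21·3 ≡ 1, so inverse 3.
N ≡ 7·1643·3 + 36·248·28 + 12·424·3 = 299751.
299751 mod 13144 = 10583.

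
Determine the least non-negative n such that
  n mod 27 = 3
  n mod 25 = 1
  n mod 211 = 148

131601

From n ≡ 3 (mod 27) write n = 3 + 27t. Substituting into n ≡ 1 (mod 25) gives 27t ≡ 23 (mod 25), and since 2⁻¹ ≡ 13 (mod 25), t ≡ 24. Hence n ≡ 3 + 27·24 = 651 (mod 675).
From n ≡ 651 (mod 675) write n = 651 + 675t. Substituting into n ≡ 148 (mod 211) gives 675t ≡ 130 (mod 211), and since 42⁻¹ ≡ 206 (mod 211), t ≡ 194. Hence n ≡ 651 + 675·194 = 131601 (mod 142425).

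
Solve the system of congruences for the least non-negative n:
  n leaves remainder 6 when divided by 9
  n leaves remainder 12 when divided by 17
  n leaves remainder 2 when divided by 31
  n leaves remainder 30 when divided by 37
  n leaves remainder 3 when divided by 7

814992

The moduli are pairwise coprime; M = 9·17·31·37·7 = 1228437.
M/9 = 136493; 136493 ≡ 8 (mod 9); 8·8 ≡ 1, so inverse 8.
M/17 = 72261; 72261 ≡ 11 (mod 17); 11·14 ≡ 1, so inverse 14.
M/31 = 39627; 39627 ≡ 9 (mod 31); 9·7 ≡ 1, so inverse 7.
M/37 = 33201; 33201 ≡ 12 (mod 37); 12·34 ≡ 1, so inverse 34.
M/7 = 175491; 175491 ≡ 1 (mod 7), inverse 1.
n ≡ 6·136493·8 + 12·72261·14 + 2·39627·7 + 30·33201·34 + 3·175491·1 = 53637783.
53637783 mod 1228437 = 814992.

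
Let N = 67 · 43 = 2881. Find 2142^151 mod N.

54

Mod 67: 2142 ≡ 65; by Fermat, exponent reduces to 151 mod 66 = 19; 65^19 ≡ 54 (mod 67).
Mod 43: 2142 ≡ 35; by Fermat, exponent reduces to 151 mod 42 = 25; 35^25 ≡ 11 (mod 43).
Combine by CRT: x ≡ 54 (mod 67), x ≡ 11 (mod 43) ⇒ x ≡ 54 (mod 2881).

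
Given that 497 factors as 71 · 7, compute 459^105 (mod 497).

Mod 71: 459 ≡ 33; by Fermat, exponent reduces to 105 mod 70 = 35; 33^35 ≡ 70 (mod 71).
Mod 7: 459 ≡ 4; by Fermat, exponent reduces to 105 mod 6 = 3; 4^3 ≡ 1 (mod 7).
Combine by CRT: x ≡ 70 (mod 71), x ≡ 1 (mod 7) ⇒ x ≡ 141 (mod 497).

141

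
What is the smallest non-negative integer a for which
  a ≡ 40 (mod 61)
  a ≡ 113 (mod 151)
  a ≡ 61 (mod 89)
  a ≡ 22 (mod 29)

16654809

The moduli are pairwise coprime; N = 61·151·89·29 = 23773591.
N/61 = 389731; 389731 ≡ 2 (mod 61); 2·31 ≡ 1, so inverse 31.
N/151 = 157441; 157441 ≡ 99 (mod 151); 99·90 ≡ 1, so inverse 90.
N/89 = 267119; 267119 ≡ 30 (mod 89); 30·3 ≡ 1, so inverse 3.
N/29 = 819779; 819779 ≡ 7 (mod 29); 7·25 ≡ 1, so inverse 25.
a ≡ 40·389731·31 + 113·157441·90 + 61·267119·3 + 22·819779·25 = 2584202637.
2584202637 mod 23773591 = 16654809.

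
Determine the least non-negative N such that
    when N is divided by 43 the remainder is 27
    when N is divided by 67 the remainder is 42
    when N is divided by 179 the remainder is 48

68784

The moduli are pairwise coprime; M = 43·67·179 = 515699.
M/43 = 11993; 11993 ≡ 39 (mod 43); 39·32 ≡ 1, so inverse 32.
M/67 = 7697; 7697 ≡ 59 (mod 67); 59·25 ≡ 1, so inverse 25.
M/179 = 2881; 2881 ≡ 17 (mod 179); 17·158 ≡ 1, so inverse 158.
N ≡ 27·11993·32 + 42·7697·25 + 48·2881·158 = 40293306.
40293306 mod 515699 = 68784.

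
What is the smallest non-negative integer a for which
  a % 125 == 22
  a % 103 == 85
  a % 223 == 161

1640772

From a ≡ 22 (mod 125) write a = 22 + 125t. Substituting into a ≡ 85 (mod 103) gives 125t ≡ 63 (mod 103), and since 22⁻¹ ≡ 89 (mod 103), t ≡ 45. Hence a ≡ 22 + 125·45 = 5647 (mod 12875).
From a ≡ 5647 (mod 12875) write a = 5647 + 12875t. Substituting into a ≡ 161 (mod 223) gives 12875t ≡ 89 (mod 223), and since 164⁻¹ ≡ 34 (mod 223), t ≡ 127. Hence a ≡ 5647 + 12875·127 = 1640772 (mod 2871125).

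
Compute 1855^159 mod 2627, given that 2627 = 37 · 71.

Mod 37: 1855 ≡ 5; by Fermat, exponent reduces to 159 mod 36 = 15; 5^15 ≡ 29 (mod 37).
Mod 71: 1855 ≡ 9; by Fermat, exponent reduces to 159 mod 70 = 19; 9^19 ≡ 27 (mod 71).
Combine by CRT: x ≡ 29 (mod 37), x ≡ 27 (mod 71) ⇒ x ≡ 1731 (mod 2627).

1731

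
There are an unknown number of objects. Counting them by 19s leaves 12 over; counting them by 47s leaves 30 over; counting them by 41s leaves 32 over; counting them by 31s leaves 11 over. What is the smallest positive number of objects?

2615

The moduli are pairwise coprime; M = 19·47·41·31 = 1135003.
M/19 = 59737; 59737 ≡ 1 (mod 19), inverse 1.
M/47 = 24149; 24149 ≡ 38 (mod 47); 38·26 ≡ 1, so inverse 26.
M/41 = 27683; 27683 ≡ 8 (mod 41); 8·36 ≡ 1, so inverse 36.
M/31 = 36613; 36613 ≡ 2 (mod 31); 2·16 ≡ 1, so inverse 16.
N ≡ 12·59737·1 + 30·24149·26 + 32·27683·36 + 11·36613·16 = 57887768.
57887768 mod 1135003 = 2615.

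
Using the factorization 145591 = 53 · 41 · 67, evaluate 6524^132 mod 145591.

52127

Mod 53: 6524 ≡ 5; by Fermat, exponent reduces to 132 mod 52 = 28; 5^28 ≡ 28 (mod 53).
Mod 41: 6524 ≡ 5; by Fermat, exponent reduces to 132 mod 40 = 12; 5^12 ≡ 16 (mod 41).
Mod 67: 6524 ≡ 25; since 66 | 132, by Fermat 25^132 ≡ 1 (mod 67).
Combine by CRT: x ≡ 28 (mod 53), x ≡ 16 (mod 41), x ≡ 1 (mod 67) ⇒ x ≡ 52127 (mod 145591).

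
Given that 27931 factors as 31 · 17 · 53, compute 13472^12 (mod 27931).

24343

Mod 31: 13472 ≡ 18; 18^12 ≡ 8 (mod 31).
Mod 17: 13472 ≡ 8; 8^12 ≡ 16 (mod 17).
Mod 53: 13472 ≡ 10; 10^12 ≡ 16 (mod 53).
Combine by CRT: x ≡ 8 (mod 31), x ≡ 16 (mod 17), x ≡ 16 (mod 53) ⇒ x ≡ 24343 (mod 27931).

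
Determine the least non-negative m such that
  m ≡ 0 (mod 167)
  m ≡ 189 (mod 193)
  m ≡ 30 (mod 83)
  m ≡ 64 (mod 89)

147749409

The moduli are pairwise coprime; N = 167·193·83·89 = 238090397.
N/167 = 1425691; 1425691 ≡ 12 (mod 167); 12·14 ≡ 1, so inverse 14.
N/193 = 1233629; 1233629 ≡ 166 (mod 193); 166·50 ≡ 1, so inverse 50.
N/83 = 2868559; 2868559 ≡ 79 (mod 83); 79·62 ≡ 1, so inverse 62.
N/89 = 2675173; 2675173 ≡ 11 (mod 89); 11·81 ≡ 1, so inverse 81.
m ≡ 0·1425691·14 + 189·1233629·50 + 30·2868559·62 + 64·2675173·81 = 30861410622.
30861410622 mod 238090397 = 147749409.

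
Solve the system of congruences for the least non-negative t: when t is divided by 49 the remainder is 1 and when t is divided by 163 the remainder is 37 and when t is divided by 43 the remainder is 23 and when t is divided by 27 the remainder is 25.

5816203

The moduli are pairwise coprime; N = 49·163·43·27 = 9272907.
N/49 = 189243; 189243 ≡ 5 (mod 49); 5·10 ≡ 1, so inverse 10.
N/163 = 56889; 56889 ≡ 2 (mod 163); 2·82 ≡ 1, so inverse 82.
N/43 = 215649; 215649 ≡ 4 (mod 43); 4·11 ≡ 1, so inverse 11.
N/27 = 343441; 343441 ≡ 1 (mod 27), inverse 1.
t ≡ 1·189243·10 + 37·56889·82 + 23·215649·11 + 25·343441·1 = 237638878.
237638878 mod 9272907 = 5816203.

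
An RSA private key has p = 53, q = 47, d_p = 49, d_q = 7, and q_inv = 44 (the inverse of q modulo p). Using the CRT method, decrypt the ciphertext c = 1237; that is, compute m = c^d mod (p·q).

557

m₁ = c^(d_p) mod p: c ≡ 18 (mod 53), and 18^49 mod 53 = 27.
m₂ = c^(d_q) mod q: c ≡ 15 (mod 47), and 15^7 mod 47 = 40.
h = q_inv·(m₁ − m₂) mod p = 44·(27 − 40) mod 53 = 11.
m = m₂ + h·q = 40 + 11·47 = 557.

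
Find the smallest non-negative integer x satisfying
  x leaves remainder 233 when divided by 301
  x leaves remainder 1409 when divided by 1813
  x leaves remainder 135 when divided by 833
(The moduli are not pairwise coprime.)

242538

gcd(301, 1813) = 7 and 7 | (1409 − 233), so the pair is consistent; merging gives x ≡ 8661 (mod 77959), where 77959 = lcm(301, 1813).
gcd(77959, 833) = 49 and 49 | (135 − 8661), so the pair is consistent; merging gives x ≡ 242538 (mod 1325303), where 1325303 = lcm(77959, 833).
The solution is unique modulo lcm(301, 1813, 833) = 1325303.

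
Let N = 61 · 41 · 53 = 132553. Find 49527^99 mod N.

Mod 61: 49527 ≡ 56; by Fermat, exponent reduces to 99 mod 60 = 39; 56^39 ≡ 34 (mod 61).
Mod 41: 49527 ≡ 40; by Fermat, exponent reduces to 99 mod 40 = 19; 40^19 ≡ 40 (mod 41).
Mod 53: 49527 ≡ 25; by Fermat, exponent reduces to 99 mod 52 = 47; 25^47 ≡ 40 (mod 53).
Combine by CRT: x ≡ 34 (mod 61), x ≡ 40 (mod 41), x ≡ 40 (mod 53) ⇒ x ≡ 104344 (mod 132553).

104344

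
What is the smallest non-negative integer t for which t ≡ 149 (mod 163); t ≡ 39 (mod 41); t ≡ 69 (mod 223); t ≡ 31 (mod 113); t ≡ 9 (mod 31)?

From t ≡ 149 (mod 163) write t = 149 + 163s. Substituting into t ≡ 39 (mod 41) gives 163s ≡ 13 (mod 41), and since 40⁻¹ ≡ 40 (mod 41), s ≡ 28. Hence t ≡ 149 + 163·28 = 4713 (mod 6683).
From t ≡ 4713 (mod 6683) write t = 4713 + 6683s. Substituting into t ≡ 69 (mod 223) gives 6683s ≡ 39 (mod 223), and since 216⁻¹ ≡ 191 (mod 223), s ≡ 90. Hence t ≡ 4713 + 6683·90 = 606183 (mod 1490309).
From t ≡ 606183 (mod 1490309) write t = 606183 + 1490309s. Substituting into t ≡ 31 (mod 113) gives 1490309s ≡ 93 (mod 113), and since 65⁻¹ ≡ 40 (mod 113), s ≡ 104. Hence t ≡ 606183 + 1490309·104 = 155598319 (mod 168404917).
From t ≡ 155598319 (mod 168404917) write t = 155598319 + 168404917s. Substituting into t ≡ 9 (mod 31) gives 168404917s ≡ 21 (mod 31), and since 21⁻¹ ≡ 3 (mod 31), s ≡ 1. Hence t ≡ 155598319 + 168404917·1 = 324003236 (mod 5220552427).

324003236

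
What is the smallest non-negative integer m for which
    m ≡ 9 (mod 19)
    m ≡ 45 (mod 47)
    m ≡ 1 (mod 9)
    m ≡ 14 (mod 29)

23968

The moduli are pairwise coprime; N = 19·47·9·29 = 233073.
N/19 = 12267; 12267 ≡ 12 (mod 19); 12·8 ≡ 1, so inverse 8.
N/47 = 4959; 4959 ≡ 24 (mod 47); 24·2 ≡ 1, so inverse 2.
N/9 = 25897; 25897 ≡ 4 (mod 9); 4·7 ≡ 1, so inverse 7.
N/29 = 8037; 8037 ≡ 4 (mod 29); 4·22 ≡ 1, so inverse 22.
m ≡ 9·12267·8 + 45·4959·2 + 1·25897·7 + 14·8037·22 = 3986209.
3986209 mod 233073 = 23968.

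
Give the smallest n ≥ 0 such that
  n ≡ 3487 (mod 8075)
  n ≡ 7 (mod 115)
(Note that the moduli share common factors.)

68087

Combine the congruences pairwise.
gcd(8075, 115) = 5 and 5 | (7 − 3487), so the pair is consistent; merging gives n ≡ 68087 (mod 185725), where 185725 = lcm(8075, 115).
The solution is unique modulo lcm(8075, 115) = 185725.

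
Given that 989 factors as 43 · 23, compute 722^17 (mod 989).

Mod 43: 722 ≡ 34; 34^17 ≡ 12 (mod 43).
Mod 23: 722 ≡ 9; 9^17 ≡ 3 (mod 23).
Combine by CRT: x ≡ 12 (mod 43), x ≡ 3 (mod 23) ⇒ x ≡ 141 (mod 989).

141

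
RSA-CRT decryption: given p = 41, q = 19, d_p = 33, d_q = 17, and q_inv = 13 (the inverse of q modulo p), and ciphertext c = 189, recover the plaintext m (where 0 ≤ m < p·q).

m₁ = c^(d_p) mod p: c ≡ 25 (mod 41), and 25^33 mod 41 = 4.
m₂ = c^(d_q) mod q: c ≡ 18 (mod 19), and 18^17 mod 19 = 18.
h = q_inv·(m₁ − m₂) mod p = 13·(4 − 18) mod 41 = 23.
m = m₂ + h·q = 18 + 23·19 = 455.

455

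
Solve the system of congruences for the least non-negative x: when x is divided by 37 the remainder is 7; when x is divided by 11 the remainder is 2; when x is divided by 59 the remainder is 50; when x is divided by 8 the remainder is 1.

183009

The moduli are pairwise coprime; N = 37·11·59·8 = 192104.
N/37 = 5192; 5192 ≡ 12 (mod 37); 12·34 ≡ 1, so inverse 34.
N/11 = 17464; 17464 ≡ 7 (mod 11); 7·8 ≡ 1, so inverse 8.
N/59 = 3256; 3256 ≡ 11 (mod 59); 11·43 ≡ 1, so inverse 43.
N/8 = 24013; 24013 ≡ 5 (mod 8); 5·5 ≡ 1, so inverse 5.
x ≡ 7·5192·34 + 2·17464·8 + 50·3256·43 + 1·24013·5 = 8635585.
8635585 mod 192104 = 183009.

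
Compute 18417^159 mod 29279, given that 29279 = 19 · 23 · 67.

Mod 19: 18417 ≡ 6; by Fermat, exponent reduces to 159 mod 18 = 15; 6^15 ≡ 11 (mod 19).
Mod 23: 18417 ≡ 17; by Fermat, exponent reduces to 159 mod 22 = 5; 17^5 ≡ 21 (mod 23).
Mod 67: 18417 ≡ 59; by Fermat, exponent reduces to 159 mod 66 = 27; 59^27 ≡ 62 (mod 67).
Combine by CRT: x ≡ 11 (mod 19), x ≡ 21 (mod 23), x ≡ 62 (mod 67) ⇒ x ≡ 23780 (mod 29279).

23780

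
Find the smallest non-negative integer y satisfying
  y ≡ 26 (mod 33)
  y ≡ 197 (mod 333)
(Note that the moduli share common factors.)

3194

Combine the congruences pairwise.
gcd(33, 333) = 3 and 3 | (197 − 26), so the pair is consistent; merging gives y ≡ 3194 (mod 3663), where 3663 = lcm(33, 333).
The solution is unique modulo lcm(33, 333) = 3663.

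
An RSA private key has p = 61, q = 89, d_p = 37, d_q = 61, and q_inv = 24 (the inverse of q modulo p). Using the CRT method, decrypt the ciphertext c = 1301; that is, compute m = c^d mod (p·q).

4060

m₁ = c^(d_p) mod p: c ≡ 20 (mod 61), and 20^37 mod 61 = 34.
m₂ = c^(d_q) mod q: c ≡ 55 (mod 89), and 55^61 mod 89 = 55.
h = q_inv·(m₁ − m₂) mod p = 24·(34 − 55) mod 61 = 45.
m = m₂ + h·q = 55 + 45·89 = 4060.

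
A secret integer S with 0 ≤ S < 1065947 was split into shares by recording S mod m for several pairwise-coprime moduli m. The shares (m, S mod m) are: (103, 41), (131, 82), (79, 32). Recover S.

From S ≡ 41 (mod 103) write S = 41 + 103t. Substituting into S ≡ 82 (mod 131) gives 103t ≡ 41 (mod 131), and since 103⁻¹ ≡ 14 (mod 131), t ≡ 50. Hence S ≡ 41 + 103·50 = 5191 (mod 13493).
From S ≡ 5191 (mod 13493) write S = 5191 + 13493t. Substituting into S ≡ 32 (mod 79) gives 13493t ≡ 55 (mod 79), and since 63⁻¹ ≡ 74 (mod 79), t ≡ 41. Hence S ≡ 5191 + 13493·41 = 558404 (mod 1065947).

558404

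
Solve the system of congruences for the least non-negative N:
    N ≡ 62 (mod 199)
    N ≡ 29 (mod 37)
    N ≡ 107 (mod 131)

889990

From N ≡ 62 (mod 199) write N = 62 + 199t. Substituting into N ≡ 29 (mod 37) gives 199t ≡ 4 (mod 37), and since 14⁻¹ ≡ 8 (mod 37), t ≡ 32. Hence N ≡ 62 + 199·32 = 6430 (mod 7363).
From N ≡ 6430 (mod 7363) write N = 6430 + 7363t. Substituting into N ≡ 107 (mod 131) gives 7363t ≡ 96 (mod 131), and since 27⁻¹ ≡ 34 (mod 131), t ≡ 120. Hence N ≡ 6430 + 7363·120 = 889990 (mod 964553).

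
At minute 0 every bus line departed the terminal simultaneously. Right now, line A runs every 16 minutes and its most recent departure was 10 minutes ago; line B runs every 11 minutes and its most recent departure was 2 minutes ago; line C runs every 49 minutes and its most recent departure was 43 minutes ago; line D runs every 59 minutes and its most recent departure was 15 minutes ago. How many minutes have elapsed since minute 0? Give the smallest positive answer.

439034

The moduli are pairwise coprime; N = 16·11·49·59 = 508816.
N/16 = 31801; 31801 ≡ 9 (mod 16); 9·9 ≡ 1, so inverse 9.
N/11 = 46256; 46256 ≡ 1 (mod 11), inverse 1.
N/49 = 10384; 10384 ≡ 45 (mod 49); 45·12 ≡ 1, so inverse 12.
N/59 = 8624; 8624 ≡ 10 (mod 59); 10·6 ≡ 1, so inverse 6.
t ≡ 10·31801·9 + 2·46256·1 + 43·10384·12 + 15·8624·6 = 9088906.
9088906 mod 508816 = 439034.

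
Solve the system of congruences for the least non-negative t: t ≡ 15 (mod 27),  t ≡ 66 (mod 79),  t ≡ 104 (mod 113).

139659

The moduli are pairwise coprime; N = 27·79·113 = 241029.
N/27 = 8927; 8927 ≡ 17 (mod 27); 17·8 ≡ 1, so inverse 8.
N/79 = 3051; 3051 ≡ 49 (mod 79); 49·50 ≡ 1, so inverse 50.
N/113 = 2133; 2133 ≡ 99 (mod 113); 99·8 ≡ 1, so inverse 8.
t ≡ 15·8927·8 + 66·3051·50 + 104·2133·8 = 12914196.
12914196 mod 241029 = 139659.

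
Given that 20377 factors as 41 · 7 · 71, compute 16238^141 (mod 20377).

Mod 41: 16238 ≡ 2; by Fermat, exponent reduces to 141 mod 40 = 21; 2^21 ≡ 2 (mod 41).
Mod 7: 16238 ≡ 5; by Fermat, exponent reduces to 141 mod 6 = 3; 5^3 ≡ 6 (mod 7).
Mod 71: 16238 ≡ 50; by Fermat, exponent reduces to 141 mod 70 = 1; 50^1 ≡ 50 (mod 71).
Combine by CRT: x ≡ 2 (mod 41), x ≡ 6 (mod 7), x ≡ 50 (mod 71) ⇒ x ≡ 13327 (mod 20377).

13327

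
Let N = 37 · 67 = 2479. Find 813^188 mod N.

Mod 37: 813 ≡ 36; by Fermat, exponent reduces to 188 mod 36 = 8; 36^8 ≡ 1 (mod 37).
Mod 67: 813 ≡ 9; by Fermat, exponent reduces to 188 mod 66 = 56; 9^56 ≡ 9 (mod 67).
Combine by CRT: x ≡ 1 (mod 37), x ≡ 9 (mod 67) ⇒ x ≡ 1148 (mod 2479).

1148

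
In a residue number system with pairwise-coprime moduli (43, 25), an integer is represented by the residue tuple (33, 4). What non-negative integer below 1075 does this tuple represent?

From x ≡ 33 (mod 43) write x = 33 + 43t. Substituting into x ≡ 4 (mod 25) gives 43t ≡ 21 (mod 25), and since 18⁻¹ ≡ 7 (mod 25), t ≡ 22. Hence x ≡ 33 + 43·22 = 979 (mod 1075).

979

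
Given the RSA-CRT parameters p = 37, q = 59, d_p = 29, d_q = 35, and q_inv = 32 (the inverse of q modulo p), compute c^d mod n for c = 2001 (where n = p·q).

m₁ = c^(d_p) mod p: c ≡ 3 (mod 37), and 3^29 mod 37 = 28.
m₂ = c^(d_q) mod q: c ≡ 54 (mod 59), and 54^35 mod 59 = 10.
h = q_inv·(m₁ − m₂) mod p = 32·(28 − 10) mod 37 = 21.
m = m₂ + h·q = 10 + 21·59 = 1249.

1249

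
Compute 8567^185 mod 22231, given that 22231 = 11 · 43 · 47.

6029

Mod 11: 8567 ≡ 9; by Fermat, exponent reduces to 185 mod 10 = 5; 9^5 ≡ 1 (mod 11).
Mod 43: 8567 ≡ 10; by Fermat, exponent reduces to 185 mod 42 = 17; 10^17 ≡ 9 (mod 43).
Mod 47: 8567 ≡ 13; by Fermat, exponent reduces to 185 mod 46 = 1; 13^1 ≡ 13 (mod 47).
Combine by CRT: x ≡ 1 (mod 11), x ≡ 9 (mod 43), x ≡ 13 (mod 47) ⇒ x ≡ 6029 (mod 22231).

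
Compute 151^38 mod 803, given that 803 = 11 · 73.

Mod 11: 151 ≡ 8; by Fermat, exponent reduces to 38 mod 10 = 8; 8^8 ≡ 5 (mod 11).
Mod 73: 151 ≡ 5; 5^38 ≡ 48 (mod 73).
Combine by CRT: x ≡ 5 (mod 11), x ≡ 48 (mod 73) ⇒ x ≡ 632 (mod 803).

632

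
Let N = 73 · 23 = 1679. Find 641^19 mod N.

Mod 73: 641 ≡ 57; 57^19 ≡ 57 (mod 73).
Mod 23: 641 ≡ 20; 20^19 ≡ 17 (mod 23).
Combine by CRT: x ≡ 57 (mod 73), x ≡ 17 (mod 23) ⇒ x ≡ 1006 (mod 1679).

1006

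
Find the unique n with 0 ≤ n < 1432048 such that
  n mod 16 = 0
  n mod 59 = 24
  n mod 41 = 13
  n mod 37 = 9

163808

Combine the congruences pairwise.
From n ≡ 0 (mod 16) write n = 0 + 16t. Substituting into n ≡ 24 (mod 59) gives 16t ≡ 24 (mod 59), and since 16⁻¹ ≡ 48 (mod 59), t ≡ 31. Hence n ≡ 0 + 16·31 = 496 (mod 944).
From n ≡ 496 (mod 944) write n = 496 + 944t. Substituting into n ≡ 13 (mod 41) gives 944t ≡ 9 (mod 41), and since 1⁻¹ ≡ 1 (mod 41), t ≡ 9. Hence n ≡ 496 + 944·9 = 8992 (mod 38704).
From n ≡ 8992 (mod 38704) write n = 8992 + 38704t. Substituting into n ≡ 9 (mod 37) gives 38704t ≡ 8 (mod 37), and since 2⁻¹ ≡ 19 (mod 37), t ≡ 4. Hence n ≡ 8992 + 38704·4 = 163808 (mod 1432048).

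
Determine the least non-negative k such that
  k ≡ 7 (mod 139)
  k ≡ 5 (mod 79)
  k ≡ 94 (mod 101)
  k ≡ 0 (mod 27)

995247

From k ≡ 7 (mod 139) write k = 7 + 139t. Substituting into k ≡ 5 (mod 79) gives 139t ≡ 77 (mod 79), and since 60⁻¹ ≡ 54 (mod 79), t ≡ 50. Hence k ≡ 7 + 139·50 = 6957 (mod 10981).
From k ≡ 6957 (mod 10981) write k = 6957 + 10981t. Substituting into k ≡ 94 (mod 101) gives 10981t ≡ 5 (mod 101), and since 73⁻¹ ≡ 18 (mod 101), t ≡ 90. Hence k ≡ 6957 + 10981·90 = 995247 (mod 1109081).
From k ≡ 995247 (mod 1109081) write k = 995247 + 1109081t. Substituting into k ≡ 0 (mod 27) gives 1109081t ≡ 0 (mod 27), and since 2⁻¹ ≡ 14 (mod 27), t ≡ 0. Hence k ≡ 995247 + 1109081·0 = 995247 (mod 29945187).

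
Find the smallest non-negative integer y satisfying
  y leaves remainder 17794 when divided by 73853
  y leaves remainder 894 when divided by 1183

gcd(73853, 1183) = 169 and 169 | (894 − 17794), so the pair is consistent; merging gives y ≡ 313206 (mod 516971), where 516971 = lcm(73853, 1183).
The solution is unique modulo lcm(73853, 1183) = 516971.

313206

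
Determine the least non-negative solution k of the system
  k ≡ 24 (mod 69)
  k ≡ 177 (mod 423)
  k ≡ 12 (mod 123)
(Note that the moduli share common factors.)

Combine the congruences pairwise.
gcd(69, 423) = 3 and 3 | (177 − 24), so the pair is consistent; merging gives k ≡ 2715 (mod 9729), where 9729 = lcm(69, 423).
gcd(9729, 123) = 3 and 3 | (12 − 2715), so the pair is consistent; merging gives k ≡ 304314 (mod 398889), where 398889 = lcm(9729, 123).
The solution is unique modulo lcm(69, 423, 123) = 398889.

304314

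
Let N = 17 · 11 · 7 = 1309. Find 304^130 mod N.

837

Mod 17: 304 ≡ 15; by Fermat, exponent reduces to 130 mod 16 = 2; 15^2 ≡ 4 (mod 17).
Mod 11: 304 ≡ 7; since 10 | 130, by Fermat 7^130 ≡ 1 (mod 11).
Mod 7: 304 ≡ 3; by Fermat, exponent reduces to 130 mod 6 = 4; 3^4 ≡ 4 (mod 7).
Combine by CRT: x ≡ 4 (mod 17), x ≡ 1 (mod 11), x ≡ 4 (mod 7) ⇒ x ≡ 837 (mod 1309).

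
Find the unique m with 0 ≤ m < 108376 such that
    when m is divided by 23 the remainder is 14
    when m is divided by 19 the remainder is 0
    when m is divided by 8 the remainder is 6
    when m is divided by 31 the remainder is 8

From m ≡ 14 (mod 23) write m = 14 + 23t. Substituting into m ≡ 0 (mod 19) gives 23t ≡ 5 (mod 19), and since 4⁻¹ ≡ 5 (mod 19), t ≡ 6. Hence m ≡ 14 + 23·6 = 152 (mod 437).
From m ≡ 152 (mod 437) write m = 152 + 437t. Substituting into m ≡ 6 (mod 8) gives 437t ≡ 6 (mod 8), and since 5⁻¹ ≡ 5 (mod 8), t ≡ 6. Hence m ≡ 152 + 437·6 = 2774 (mod 3496).
From m ≡ 2774 (mod 3496) write m = 2774 + 3496t. Substituting into m ≡ 8 (mod 31) gives 3496t ≡ 24 (mod 31), and since 24⁻¹ ≡ 22 (mod 31), t ≡ 1. Hence m ≡ 2774 + 3496·1 = 6270 (mod 108376).

6270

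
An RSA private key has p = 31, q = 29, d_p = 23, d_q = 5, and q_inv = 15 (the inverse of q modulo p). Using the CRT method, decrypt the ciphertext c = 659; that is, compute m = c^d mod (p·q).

m₁ = c^(d_p) mod p: c ≡ 8 (mod 31), and 8^23 mod 31 = 16.
m₂ = c^(d_q) mod q: c ≡ 21 (mod 29), and 21^5 mod 29 = 2.
h = q_inv·(m₁ − m₂) mod p = 15·(16 − 2) mod 31 = 24.
m = m₂ + h·q = 2 + 24·29 = 698.

698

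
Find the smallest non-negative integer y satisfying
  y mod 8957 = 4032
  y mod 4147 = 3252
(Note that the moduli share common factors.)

2010400

Combine the congruences pairwise.
gcd(8957, 4147) = 13 and 13 | (3252 − 4032), so the pair is consistent; merging gives y ≡ 2010400 (mod 2857283), where 2857283 = lcm(8957, 4147).
The solution is unique modulo lcm(8957, 4147) = 2857283.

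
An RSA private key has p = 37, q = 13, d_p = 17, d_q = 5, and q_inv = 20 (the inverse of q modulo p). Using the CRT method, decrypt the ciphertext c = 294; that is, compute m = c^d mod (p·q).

m₁ = c^(d_p) mod p: c ≡ 35 (mod 37), and 35^17 mod 37 = 19.
m₂ = c^(d_q) mod q: c ≡ 8 (mod 13), and 8^5 mod 13 = 8.
h = q_inv·(m₁ − m₂) mod p = 20·(19 − 8) mod 37 = 35.
m = m₂ + h·q = 8 + 35·13 = 463.

463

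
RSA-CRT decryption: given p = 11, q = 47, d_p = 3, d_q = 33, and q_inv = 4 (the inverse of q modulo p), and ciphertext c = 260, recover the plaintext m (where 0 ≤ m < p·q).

332

m₁ = c^(d_p) mod p: c ≡ 7 (mod 11), and 7^3 mod 11 = 2.
m₂ = c^(d_q) mod q: c ≡ 25 (mod 47), and 25^33 mod 47 = 3.
h = q_inv·(m₁ − m₂) mod p = 4·(2 − 3) mod 11 = 7.
m = m₂ + h·q = 3 + 7·47 = 332.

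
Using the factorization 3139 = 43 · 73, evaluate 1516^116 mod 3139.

795

Mod 43: 1516 ≡ 11; by Fermat, exponent reduces to 116 mod 42 = 32; 11^32 ≡ 21 (mod 43).
Mod 73: 1516 ≡ 56; by Fermat, exponent reduces to 116 mod 72 = 44; 56^44 ≡ 65 (mod 73).
Combine by CRT: x ≡ 21 (mod 43), x ≡ 65 (mod 73) ⇒ x ≡ 795 (mod 3139).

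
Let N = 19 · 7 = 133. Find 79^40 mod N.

100

Mod 19: 79 ≡ 3; by Fermat, exponent reduces to 40 mod 18 = 4; 3^4 ≡ 5 (mod 19).
Mod 7: 79 ≡ 2; by Fermat, exponent reduces to 40 mod 6 = 4; 2^4 ≡ 2 (mod 7).
Combine by CRT: x ≡ 5 (mod 19), x ≡ 2 (mod 7) ⇒ x ≡ 100 (mod 133).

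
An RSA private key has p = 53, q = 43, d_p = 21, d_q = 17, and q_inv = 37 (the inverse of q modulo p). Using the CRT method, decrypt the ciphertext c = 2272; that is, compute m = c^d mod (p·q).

1210

m₁ = c^(d_p) mod p: c ≡ 46 (mod 53), and 46^21 mod 53 = 44.
m₂ = c^(d_q) mod q: c ≡ 36 (mod 43), and 36^17 mod 43 = 6.
h = q_inv·(m₁ − m₂) mod p = 37·(44 − 6) mod 53 = 28.
m = m₂ + h·q = 6 + 28·43 = 1210.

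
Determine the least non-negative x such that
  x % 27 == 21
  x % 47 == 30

453

From x ≡ 21 (mod 27) write x = 21 + 27t. Substituting into x ≡ 30 (mod 47) gives 27t ≡ 9 (mod 47), and since 27⁻¹ ≡ 7 (mod 47), t ≡ 16. Hence x ≡ 21 + 27·16 = 453 (mod 1269).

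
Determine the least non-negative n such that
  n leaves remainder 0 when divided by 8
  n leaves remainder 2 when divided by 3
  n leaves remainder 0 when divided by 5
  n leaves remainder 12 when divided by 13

The moduli are pairwise coprime; M = 8·3·5·13 = 1560.
M/8 = 195; 195 ≡ 3 (mod 8); 3·3 ≡ 1, so inverse 3.
M/3 = 520; 520 ≡ 1 (mod 3), inverse 1.
M/5 = 312; 312 ≡ 2 (mod 5); 2·3 ≡ 1, so inverse 3.
M/13 = 120; 120 ≡ 3 (mod 13); 3·9 ≡ 1, so inverse 9.
n ≡ 0·195·3 + 2·520·1 + 0·312·3 + 12·120·9 = 14000.
14000 mod 1560 = 1520.

1520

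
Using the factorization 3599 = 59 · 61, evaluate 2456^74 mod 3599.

1201

Mod 59: 2456 ≡ 37; by Fermat, exponent reduces to 74 mod 58 = 16; 37^16 ≡ 21 (mod 59).
Mod 61: 2456 ≡ 16; by Fermat, exponent reduces to 74 mod 60 = 14; 16^14 ≡ 42 (mod 61).
Combine by CRT: x ≡ 21 (mod 59), x ≡ 42 (mod 61) ⇒ x ≡ 1201 (mod 3599).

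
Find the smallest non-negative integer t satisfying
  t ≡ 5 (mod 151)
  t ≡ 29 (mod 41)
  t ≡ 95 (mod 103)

184980

From t ≡ 5 (mod 151) write t = 5 + 151s. Substituting into t ≡ 29 (mod 41) gives 151s ≡ 24 (mod 41), and since 28⁻¹ ≡ 22 (mod 41), s ≡ 36. Hence t ≡ 5 + 151·36 = 5441 (mod 6191).
From t ≡ 5441 (mod 6191) write t = 5441 + 6191s. Substituting into t ≡ 95 (mod 103) gives 6191s ≡ 10 (mod 103), and since 11⁻¹ ≡ 75 (mod 103), s ≡ 29. Hence t ≡ 5441 + 6191·29 = 184980 (mod 637673).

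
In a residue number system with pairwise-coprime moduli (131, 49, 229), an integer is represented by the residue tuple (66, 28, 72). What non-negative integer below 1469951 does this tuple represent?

From x ≡ 66 (mod 131) write x = 66 + 131t. Substituting into x ≡ 28 (mod 49) gives 131t ≡ 11 (mod 49), and since 33⁻¹ ≡ 3 (mod 49), t ≡ 33. Hence x ≡ 66 + 131·33 = 4389 (mod 6419).
From x ≡ 4389 (mod 6419) write x = 4389 + 6419t. Substituting into x ≡ 72 (mod 229) gives 6419t ≡ 34 (mod 229), and since 7⁻¹ ≡ 131 (mod 229), t ≡ 103. Hence x ≡ 4389 + 6419·103 = 665546 (mod 1469951).

665546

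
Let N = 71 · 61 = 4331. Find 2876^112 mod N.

Mod 71: 2876 ≡ 36; by Fermat, exponent reduces to 112 mod 70 = 42; 36^42 ≡ 5 (mod 71).
Mod 61: 2876 ≡ 9; by Fermat, exponent reduces to 112 mod 60 = 52; 9^52 ≡ 20 (mod 61).
Combine by CRT: x ≡ 5 (mod 71), x ≡ 20 (mod 61) ⇒ x ≡ 2277 (mod 4331).

2277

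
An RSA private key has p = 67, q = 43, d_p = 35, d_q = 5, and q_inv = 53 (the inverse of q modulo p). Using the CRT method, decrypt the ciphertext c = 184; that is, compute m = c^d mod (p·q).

1453

m₁ = c^(d_p) mod p: c ≡ 50 (mod 67), and 50^35 mod 67 = 46.
m₂ = c^(d_q) mod q: c ≡ 12 (mod 43), and 12^5 mod 43 = 34.
h = q_inv·(m₁ − m₂) mod p = 53·(46 − 34) mod 67 = 33.
m = m₂ + h·q = 34 + 33·43 = 1453.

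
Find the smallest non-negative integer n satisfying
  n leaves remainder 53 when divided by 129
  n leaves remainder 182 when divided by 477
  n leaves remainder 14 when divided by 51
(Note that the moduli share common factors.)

gcd(129, 477) = 3 and 3 | (182 − 53), so the pair is consistent; merging gives n ≡ 182 (mod 20511), where 20511 = lcm(129, 477).
gcd(20511, 51) = 3 and 3 | (14 − 182), so the pair is consistent; merging gives n ≡ 82226 (mod 348687), where 348687 = lcm(20511, 51).
The solution is unique modulo lcm(129, 477, 51) = 348687.

82226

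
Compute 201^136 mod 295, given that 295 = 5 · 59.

Mod 5: 201 ≡ 1; since 4 | 136, by Fermat 1^136 ≡ 1 (mod 5).
Mod 59: 201 ≡ 24; by Fermat, exponent reduces to 136 mod 58 = 20; 24^20 ≡ 46 (mod 59).
Combine by CRT: x ≡ 1 (mod 5), x ≡ 46 (mod 59) ⇒ x ≡ 46 (mod 295).

46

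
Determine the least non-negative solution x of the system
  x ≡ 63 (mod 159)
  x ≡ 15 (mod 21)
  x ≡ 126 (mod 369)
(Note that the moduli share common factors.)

Combine the congruences pairwise.
gcd(159, 21) = 3 and 3 | (15 − 63), so the pair is consistent; merging gives x ≡ 540 (mod 1113), where 1113 = lcm(159, 21).
gcd(1113, 369) = 3 and 3 | (126 − 540), so the pair is consistent; merging gives x ≡ 60642 (mod 136899), where 136899 = lcm(1113, 369).
The solution is unique modulo lcm(159, 21, 369) = 136899.

60642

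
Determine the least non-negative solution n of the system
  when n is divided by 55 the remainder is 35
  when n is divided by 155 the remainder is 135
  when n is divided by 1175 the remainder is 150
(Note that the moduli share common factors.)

gcd(55, 155) = 5 and 5 | (135 − 35), so the pair is consistent; merging gives n ≡ 1685 (mod 1705), where 1705 = lcm(55, 155).
gcd(1705, 1175) = 5 and 5 | (150 − 1685), so the pair is consistent; merging gives n ≡ 151725 (mod 400675), where 400675 = lcm(1705, 1175).
The solution is unique modulo lcm(55, 155, 1175) = 400675.

151725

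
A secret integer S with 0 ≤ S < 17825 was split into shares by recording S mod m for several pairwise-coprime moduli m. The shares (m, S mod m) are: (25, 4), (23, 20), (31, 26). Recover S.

15154

The moduli are pairwise coprime; N = 25·23·31 = 17825.
N/25 = 713; 713 ≡ 13 (mod 25); 13·2 ≡ 1, so inverse 2.
N/23 = 775; 775 ≡ 16 (mod 23); 16·13 ≡ 1, so inverse 13.
N/31 = 575; 575 ≡ 17 (mod 31); 17·11 ≡ 1, so inverse 11.
S ≡ 4·713·2 + 20·775·13 + 26·575·11 = 371654.
371654 mod 17825 = 15154.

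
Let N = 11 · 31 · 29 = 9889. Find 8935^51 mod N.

Mod 11: 8935 ≡ 3; by Fermat, exponent reduces to 51 mod 10 = 1; 3^1 ≡ 3 (mod 11).
Mod 31: 8935 ≡ 7; by Fermat, exponent reduces to 51 mod 30 = 21; 7^21 ≡ 4 (mod 31).
Mod 29: 8935 ≡ 3; by Fermat, exponent reduces to 51 mod 28 = 23; 3^23 ≡ 8 (mod 29).
Combine by CRT: x ≡ 3 (mod 11), x ≡ 4 (mod 31), x ≡ 8 (mod 29) ⇒ x ≡ 9056 (mod 9889).

9056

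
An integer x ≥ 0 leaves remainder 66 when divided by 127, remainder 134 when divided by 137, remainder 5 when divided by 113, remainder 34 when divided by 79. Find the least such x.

56030942

The moduli are pairwise coprime; N = 127·137·113·79 = 155320873.
N/127 = 1222999; 1222999 ≡ 116 (mod 127); 116·23 ≡ 1, so inverse 23.
N/137 = 1133729; 1133729 ≡ 54 (mod 137); 54·33 ≡ 1, so inverse 33.
N/113 = 1374521; 1374521 ≡ 102 (mod 113); 102·41 ≡ 1, so inverse 41.
N/79 = 1966087; 1966087 ≡ 14 (mod 79); 14·17 ≡ 1, so inverse 17.
x ≡ 66·1222999·23 + 134·1133729·33 + 5·1374521·41 + 34·1966087·17 = 8288037211.
8288037211 mod 155320873 = 56030942.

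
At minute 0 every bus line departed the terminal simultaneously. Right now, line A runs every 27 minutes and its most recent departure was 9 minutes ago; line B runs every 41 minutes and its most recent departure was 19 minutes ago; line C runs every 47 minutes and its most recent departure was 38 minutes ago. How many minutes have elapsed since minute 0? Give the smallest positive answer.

16911

From t ≡ 9 (mod 27) write t = 9 + 27s. Substituting into t ≡ 19 (mod 41) gives 27s ≡ 10 (mod 41), and since 27⁻¹ ≡ 38 (mod 41), s ≡ 11. Hence t ≡ 9 + 27·11 = 306 (mod 1107).
From t ≡ 306 (mod 1107) write t = 306 + 1107s. Substituting into t ≡ 38 (mod 47) gives 1107s ≡ 14 (mod 47), and since 26⁻¹ ≡ 38 (mod 47), s ≡ 15. Hence t ≡ 306 + 1107·15 = 16911 (mod 52029).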